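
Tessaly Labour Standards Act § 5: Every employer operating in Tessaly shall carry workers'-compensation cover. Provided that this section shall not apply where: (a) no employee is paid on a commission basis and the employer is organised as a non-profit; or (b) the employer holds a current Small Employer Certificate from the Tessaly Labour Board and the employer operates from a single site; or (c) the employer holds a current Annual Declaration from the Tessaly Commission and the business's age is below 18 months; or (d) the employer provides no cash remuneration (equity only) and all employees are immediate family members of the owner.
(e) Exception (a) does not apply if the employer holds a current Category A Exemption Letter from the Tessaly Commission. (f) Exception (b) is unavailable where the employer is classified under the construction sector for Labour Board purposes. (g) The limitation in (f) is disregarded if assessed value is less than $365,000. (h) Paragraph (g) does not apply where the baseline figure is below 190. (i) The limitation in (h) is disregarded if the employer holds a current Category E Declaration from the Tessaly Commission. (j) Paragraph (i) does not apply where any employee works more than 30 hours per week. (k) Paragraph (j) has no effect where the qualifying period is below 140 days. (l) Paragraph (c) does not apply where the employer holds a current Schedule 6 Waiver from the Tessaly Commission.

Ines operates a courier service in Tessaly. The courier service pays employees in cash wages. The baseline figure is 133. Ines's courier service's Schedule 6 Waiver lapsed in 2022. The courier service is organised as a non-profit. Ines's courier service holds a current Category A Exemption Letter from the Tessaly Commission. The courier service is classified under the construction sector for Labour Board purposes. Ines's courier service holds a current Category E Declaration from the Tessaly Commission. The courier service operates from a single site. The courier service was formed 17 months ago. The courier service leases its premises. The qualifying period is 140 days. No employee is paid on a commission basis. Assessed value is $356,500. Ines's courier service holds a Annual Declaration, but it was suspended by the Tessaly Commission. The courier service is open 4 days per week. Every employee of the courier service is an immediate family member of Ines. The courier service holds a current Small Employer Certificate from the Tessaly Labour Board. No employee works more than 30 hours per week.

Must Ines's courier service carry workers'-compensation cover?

Exception (a)'s conditions are all satisfied: no employee is paid on commission; the employer is a non-profit. But: (e) operates against (a): a current Category A Exemption Letter is held. Exception (a) does not apply.
Exception (b) is satisfied on its face — a current Small Employer Certificate is held; the employer operates from a single site. As to paragraphs (f)–(k): (f) would limit (b) — the courier service is classified under the construction sector — but (g) sets (f) aside: (g) operates against (f): assessed value is $356,500, less than the $365,000 limit. (h) is engaged (the baseline figure is 133, below the 190 limit), but is displaced by (i): (i) applies — a current Category E Declaration is held. (j), which would lift (i), is inapplicable — no employee exceeds 30 hours/week. (b) remains available.
Exception (c) does not apply: no current Annual Declaration is held.
Exception (d) does not apply: employees are paid cash wages.

No — exception (b) applies; Ines's courier service is not required to carry workers'-compensation cover.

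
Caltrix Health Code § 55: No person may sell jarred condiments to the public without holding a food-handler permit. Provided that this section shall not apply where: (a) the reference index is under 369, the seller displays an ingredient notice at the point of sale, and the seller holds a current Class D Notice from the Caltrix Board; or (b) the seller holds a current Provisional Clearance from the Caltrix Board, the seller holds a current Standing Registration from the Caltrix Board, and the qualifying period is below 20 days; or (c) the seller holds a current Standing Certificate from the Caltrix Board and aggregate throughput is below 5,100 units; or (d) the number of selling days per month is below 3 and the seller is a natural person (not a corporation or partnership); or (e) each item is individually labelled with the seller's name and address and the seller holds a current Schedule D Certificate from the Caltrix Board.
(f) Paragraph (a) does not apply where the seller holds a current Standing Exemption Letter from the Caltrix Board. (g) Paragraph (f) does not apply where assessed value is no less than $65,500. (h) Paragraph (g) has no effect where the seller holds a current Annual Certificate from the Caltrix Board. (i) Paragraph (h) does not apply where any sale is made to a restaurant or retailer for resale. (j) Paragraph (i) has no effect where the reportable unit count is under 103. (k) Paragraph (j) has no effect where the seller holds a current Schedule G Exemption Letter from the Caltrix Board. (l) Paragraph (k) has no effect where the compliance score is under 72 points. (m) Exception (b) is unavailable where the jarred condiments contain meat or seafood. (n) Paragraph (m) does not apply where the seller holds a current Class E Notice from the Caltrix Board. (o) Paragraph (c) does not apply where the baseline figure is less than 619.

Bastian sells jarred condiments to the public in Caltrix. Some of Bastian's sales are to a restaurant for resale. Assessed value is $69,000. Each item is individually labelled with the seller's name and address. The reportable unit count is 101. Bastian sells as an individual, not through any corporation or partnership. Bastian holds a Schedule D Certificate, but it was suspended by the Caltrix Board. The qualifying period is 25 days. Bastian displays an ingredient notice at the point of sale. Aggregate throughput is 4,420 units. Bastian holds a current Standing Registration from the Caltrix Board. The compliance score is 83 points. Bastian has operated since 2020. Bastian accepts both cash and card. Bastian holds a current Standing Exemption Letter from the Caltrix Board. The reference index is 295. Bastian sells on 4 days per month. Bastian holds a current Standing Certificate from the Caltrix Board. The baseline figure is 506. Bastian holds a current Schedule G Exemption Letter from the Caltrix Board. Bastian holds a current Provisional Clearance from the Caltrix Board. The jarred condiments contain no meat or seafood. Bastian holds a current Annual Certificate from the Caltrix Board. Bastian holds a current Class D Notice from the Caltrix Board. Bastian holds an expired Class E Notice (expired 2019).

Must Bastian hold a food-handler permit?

Exception (a): the reference index is 295, under the 369 limit; an ingredient notice is displayed; a current Class D Notice is held — every condition holds. Applying paragraphs (f)–(l): (f) operates (a current Standing Exemption Letter is held), but is itself disapplied by (g): (g) is engaged — assessed value is $69,000, meeting the $65,500 threshold. (h) applies (a current Annual Certificate is held), but is set aside by (i): (i) operates against (h): some sales are to a restaurant for resale. (j) is engaged (the reportable unit count is 101, under the 103 limit), but yields to (k): (k) is triggered — a current Schedule G Exemption Letter is held. (l), which would lift (k), is not triggered — the compliance score is 83 points, not under 72 points. Exception (a) stands.
Exception (b) requires that the qualifying period is below 20 days; but the qualifying period is 25 days, not below 20 days, so (b) is unavailable.
Exception (c) is satisfied on its face — a current Standing Certificate is held; aggregate throughput is 4,420 units, below the 5,100 units limit. Turning to paragraph (o): (o) operates against (c): the baseline figure is 506, less than the 619 limit. (c) is therefore removed.
Exception (d) requires that the number of selling days per month is below 3; but the number of selling days per month is 4, not below 3, so (d) is unavailable.
Exception (e) fails — no current Schedule D Certificate is held.

No — exception (a) applies; Bastian is not required to hold a food-handler permit.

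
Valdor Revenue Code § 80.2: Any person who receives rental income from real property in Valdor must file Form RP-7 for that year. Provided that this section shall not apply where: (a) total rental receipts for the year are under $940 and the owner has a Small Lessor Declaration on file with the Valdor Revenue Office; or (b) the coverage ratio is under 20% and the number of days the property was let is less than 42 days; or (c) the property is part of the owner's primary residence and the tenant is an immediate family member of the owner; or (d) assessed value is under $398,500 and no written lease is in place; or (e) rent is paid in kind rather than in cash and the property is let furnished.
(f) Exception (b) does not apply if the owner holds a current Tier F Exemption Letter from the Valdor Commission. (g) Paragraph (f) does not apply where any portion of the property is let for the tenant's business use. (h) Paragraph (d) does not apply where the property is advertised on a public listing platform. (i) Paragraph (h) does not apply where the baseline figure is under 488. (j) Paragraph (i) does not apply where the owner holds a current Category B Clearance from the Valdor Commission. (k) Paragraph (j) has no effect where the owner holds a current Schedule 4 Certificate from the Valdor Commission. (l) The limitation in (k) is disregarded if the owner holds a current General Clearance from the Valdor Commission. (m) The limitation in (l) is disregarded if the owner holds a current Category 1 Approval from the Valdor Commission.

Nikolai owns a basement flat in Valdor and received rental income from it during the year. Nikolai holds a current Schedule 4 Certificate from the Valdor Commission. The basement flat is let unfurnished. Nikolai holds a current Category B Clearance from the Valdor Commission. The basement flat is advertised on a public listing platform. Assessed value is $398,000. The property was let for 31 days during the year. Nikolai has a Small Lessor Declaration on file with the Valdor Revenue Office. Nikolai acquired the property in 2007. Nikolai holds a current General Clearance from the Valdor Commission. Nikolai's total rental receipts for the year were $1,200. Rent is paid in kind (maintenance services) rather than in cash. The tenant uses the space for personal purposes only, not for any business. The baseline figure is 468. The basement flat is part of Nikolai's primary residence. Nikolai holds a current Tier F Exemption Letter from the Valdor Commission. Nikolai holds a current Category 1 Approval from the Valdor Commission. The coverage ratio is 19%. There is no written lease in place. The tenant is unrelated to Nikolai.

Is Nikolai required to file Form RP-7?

No — exception (d) applies; Nikolai is not required to file Form RP-7.

Exception (a) requires that total rental receipts for the year are under $940; but total rental receipts for the year are $1,200, not under $940, so (a) is unavailable.
Exception (b): the coverage ratio is 19%, under the 20% limit; the number of days the property was let is 31 days, less than the 42 days limit — every condition holds. However, paragraphs (f)–(g) must be considered: (f) applies — a current Tier F Exemption Letter is held. (g) is inapplicable (the space is used for personal purposes only), so (f) stands. Exception (b) does not apply.
Exception (c) does not apply: the tenant is unrelated to the owner.
Exception (d) is satisfied on its face — assessed value is $398,000, under the $398,500 limit; there is no written lease. As to paragraphs (h)–(m): (h) is engaged (the property is publicly advertised), but yields to (i): (i) is engaged — the baseline figure is 468, under the 488 limit. (j) would limit (i) — a current Category B Clearance is held — but (k) sets (j) aside: (k) operates against (j): a current Schedule 4 Certificate is held. (l) is engaged (a current General Clearance is held), but is itself disapplied by (m): (m) operates against (l): a current Category 1 Approval is held. (d) remains available.
Exception (e) does not apply: the property is let unfurnished.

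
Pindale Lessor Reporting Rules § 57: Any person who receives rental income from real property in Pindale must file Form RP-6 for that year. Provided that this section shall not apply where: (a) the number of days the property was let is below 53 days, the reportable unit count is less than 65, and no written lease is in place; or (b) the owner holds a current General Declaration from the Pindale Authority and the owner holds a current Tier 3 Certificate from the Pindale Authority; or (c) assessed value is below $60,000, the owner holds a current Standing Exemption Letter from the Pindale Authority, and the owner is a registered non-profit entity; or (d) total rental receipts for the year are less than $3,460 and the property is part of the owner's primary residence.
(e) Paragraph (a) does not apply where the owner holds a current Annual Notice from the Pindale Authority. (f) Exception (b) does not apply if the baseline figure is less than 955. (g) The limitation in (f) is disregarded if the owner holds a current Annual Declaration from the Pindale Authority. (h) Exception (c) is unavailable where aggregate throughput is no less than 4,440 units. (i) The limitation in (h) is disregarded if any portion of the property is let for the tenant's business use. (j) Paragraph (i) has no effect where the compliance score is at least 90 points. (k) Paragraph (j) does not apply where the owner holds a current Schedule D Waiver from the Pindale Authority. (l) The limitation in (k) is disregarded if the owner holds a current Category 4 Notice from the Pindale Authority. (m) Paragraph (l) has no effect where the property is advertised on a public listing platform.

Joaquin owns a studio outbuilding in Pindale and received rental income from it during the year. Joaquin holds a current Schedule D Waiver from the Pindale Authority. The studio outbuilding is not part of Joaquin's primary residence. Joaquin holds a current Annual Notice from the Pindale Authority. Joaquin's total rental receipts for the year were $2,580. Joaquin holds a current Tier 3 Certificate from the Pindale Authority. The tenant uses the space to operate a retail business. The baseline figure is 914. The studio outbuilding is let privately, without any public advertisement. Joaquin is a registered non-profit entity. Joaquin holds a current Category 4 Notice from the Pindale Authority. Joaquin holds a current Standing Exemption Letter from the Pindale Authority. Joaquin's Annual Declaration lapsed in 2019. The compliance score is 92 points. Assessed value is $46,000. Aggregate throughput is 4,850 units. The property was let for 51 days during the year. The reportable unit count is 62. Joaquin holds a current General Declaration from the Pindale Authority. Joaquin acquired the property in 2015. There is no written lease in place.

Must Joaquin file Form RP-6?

Exception (a)'s conditions are all satisfied: the number of days the property was let is 51 days, below the 53 days limit; the reportable unit count is 62, less than the 65 limit; there is no written lease. Turning to paragraph (e): (e) operates against (a): a current Annual Notice is held. Exception (a) does not apply.
Exception (b) is satisfied on its face — a current General Declaration is held; a current Tier 3 Certificate is held. However, paragraphs (f)–(g) must be considered: (f) operates — the baseline figure is 914, less than the 955 limit. (g), which would lift (f), is not triggered — no current Annual Declaration is held. So (b) is unavailable.
All of (c)'s requirements are met (assessed value is $46,000, below the $60,000 limit; a current Standing Exemption Letter is held; Joaquin is a registered non-profit). Turning to paragraphs (h)–(m): (h) is engaged — aggregate throughput is 4,850 units, meeting the 4,440 units threshold. (i) is engaged (the space is let for business use), but is set aside by (j): (j) operates against (i): the compliance score is 92 points, meeting the 90 points threshold. (k) would limit (j) — a current Schedule D Waiver is held — but (l) sets (k) aside: (l) operates — a current Category 4 Notice is held. (m), which would lift (l), is not triggered — the property is let privately without advertisement. Exception (c) does not apply.
Exception (d) does not apply: the studio outbuilding is not part of the primary residence.
Every exception is unavailable, so the rule governs.

Yes — Joaquin must file Form RP-6.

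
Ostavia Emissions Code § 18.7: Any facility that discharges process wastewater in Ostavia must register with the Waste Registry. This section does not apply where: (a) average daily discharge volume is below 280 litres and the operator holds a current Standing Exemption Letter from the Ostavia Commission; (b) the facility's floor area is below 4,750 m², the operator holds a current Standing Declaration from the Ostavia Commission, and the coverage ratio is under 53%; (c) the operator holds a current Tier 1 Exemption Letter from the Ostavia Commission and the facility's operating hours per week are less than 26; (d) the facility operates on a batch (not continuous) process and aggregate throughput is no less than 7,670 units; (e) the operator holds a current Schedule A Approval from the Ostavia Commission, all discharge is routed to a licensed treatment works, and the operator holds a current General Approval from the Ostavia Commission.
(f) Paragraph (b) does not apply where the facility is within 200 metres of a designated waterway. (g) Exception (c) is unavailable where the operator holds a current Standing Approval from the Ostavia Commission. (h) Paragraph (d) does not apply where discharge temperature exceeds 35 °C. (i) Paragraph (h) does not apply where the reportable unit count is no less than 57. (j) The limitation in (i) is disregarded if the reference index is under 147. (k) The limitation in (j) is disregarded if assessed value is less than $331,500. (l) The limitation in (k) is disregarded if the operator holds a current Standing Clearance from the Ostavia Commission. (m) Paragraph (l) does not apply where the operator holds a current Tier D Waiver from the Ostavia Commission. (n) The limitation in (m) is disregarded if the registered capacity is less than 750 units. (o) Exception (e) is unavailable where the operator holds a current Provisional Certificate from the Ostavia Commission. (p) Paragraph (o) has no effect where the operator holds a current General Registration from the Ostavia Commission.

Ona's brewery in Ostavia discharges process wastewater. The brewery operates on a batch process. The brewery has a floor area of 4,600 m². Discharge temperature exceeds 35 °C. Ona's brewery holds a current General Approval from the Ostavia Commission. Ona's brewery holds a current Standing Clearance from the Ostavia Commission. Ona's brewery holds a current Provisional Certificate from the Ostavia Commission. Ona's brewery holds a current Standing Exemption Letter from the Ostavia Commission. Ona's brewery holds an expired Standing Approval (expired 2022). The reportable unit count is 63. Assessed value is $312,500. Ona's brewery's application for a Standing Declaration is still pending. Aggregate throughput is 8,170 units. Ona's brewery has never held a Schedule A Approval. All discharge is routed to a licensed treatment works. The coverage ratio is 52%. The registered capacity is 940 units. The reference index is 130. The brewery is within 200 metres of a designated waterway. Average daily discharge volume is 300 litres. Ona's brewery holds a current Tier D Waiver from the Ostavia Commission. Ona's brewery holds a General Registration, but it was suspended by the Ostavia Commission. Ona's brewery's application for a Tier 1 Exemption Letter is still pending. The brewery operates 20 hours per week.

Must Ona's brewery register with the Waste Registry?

Exception (a) requires that average daily discharge volume is below 280 litres; but average daily discharge volume is 300 litres, not below 280 litres, so (a) is unavailable.
Exception (b) fails — there is no Standing Declaration in force.
Exception (c) requires that the operator holds a current Tier 1 Exemption Letter from the Ostavia Commission; but there is no Tier 1 Exemption Letter in force, so (c) is unavailable.
Exception (d)'s conditions are all satisfied: the facility operates on a batch process; aggregate throughput is 8,170 units, meeting the 7,670 units threshold. Under paragraphs (h)–(n): (h) operates (discharge temperature exceeds 35 °C), but is itself disapplied by (i): (i) is engaged — the reportable unit count is 63, meeting the 57 threshold. (j) would limit (i) — the reference index is 130, under the 147 limit — but (k) sets (j) aside: (k) operates against (j): assessed value is $312,500, less than the $331,500 limit. (l) is engaged (a current Standing Clearance is held), but is set aside by (m): (m) operates against (l): a current Tier D Waiver is held. (n), which would lift (m), is not triggered — the registered capacity is 940 units, not less than 750 units. So (d) applies.
Exception (e) requires that the operator holds a current Schedule A Approval from the Ostavia Commission; but no current Schedule A Approval is held, so (e) is unavailable.

No — exception (d) applies; Ona's brewery is not required to register with the Waste Registry.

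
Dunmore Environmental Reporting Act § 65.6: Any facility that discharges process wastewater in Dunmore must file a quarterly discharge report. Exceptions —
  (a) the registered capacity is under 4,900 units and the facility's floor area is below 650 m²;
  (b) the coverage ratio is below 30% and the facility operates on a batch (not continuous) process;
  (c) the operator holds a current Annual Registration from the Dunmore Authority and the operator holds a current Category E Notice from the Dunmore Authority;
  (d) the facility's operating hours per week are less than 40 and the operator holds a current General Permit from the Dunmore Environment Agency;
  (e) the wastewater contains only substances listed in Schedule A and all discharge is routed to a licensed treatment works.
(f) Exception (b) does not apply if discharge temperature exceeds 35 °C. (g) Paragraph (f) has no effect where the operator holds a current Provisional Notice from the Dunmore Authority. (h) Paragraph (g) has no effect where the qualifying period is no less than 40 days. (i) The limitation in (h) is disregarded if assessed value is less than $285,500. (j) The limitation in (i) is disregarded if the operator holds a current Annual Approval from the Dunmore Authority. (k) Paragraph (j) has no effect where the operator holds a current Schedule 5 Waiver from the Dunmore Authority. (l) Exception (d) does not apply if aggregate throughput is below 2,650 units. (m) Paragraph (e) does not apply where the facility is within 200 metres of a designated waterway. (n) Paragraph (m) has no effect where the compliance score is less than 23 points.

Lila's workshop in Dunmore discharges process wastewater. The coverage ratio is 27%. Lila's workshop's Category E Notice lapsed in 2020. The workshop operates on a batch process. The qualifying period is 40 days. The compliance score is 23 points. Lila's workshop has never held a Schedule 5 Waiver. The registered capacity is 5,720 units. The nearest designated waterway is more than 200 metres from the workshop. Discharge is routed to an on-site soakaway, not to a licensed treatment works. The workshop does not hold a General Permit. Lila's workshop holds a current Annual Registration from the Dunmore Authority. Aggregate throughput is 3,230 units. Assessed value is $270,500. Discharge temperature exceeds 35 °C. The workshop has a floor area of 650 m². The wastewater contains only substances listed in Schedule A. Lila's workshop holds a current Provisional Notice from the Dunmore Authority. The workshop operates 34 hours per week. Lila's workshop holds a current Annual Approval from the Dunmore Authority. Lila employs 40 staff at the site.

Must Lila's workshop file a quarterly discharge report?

Yes — Lila's workshop must file a quarterly discharge report.

Exception (a) does not apply: the registered capacity is 5,720 units, not under 4,900 units.
Exception (b)'s conditions are all satisfied: the coverage ratio is 27%, below the 30% limit; the facility operates on a batch process. Turning to paragraphs (f)–(k): (f) operates — discharge temperature exceeds 35 °C. (g) would limit (f) — a current Provisional Notice is held — but (h) sets (g) aside: (h) operates against (g): the qualifying period is 40 days, meeting the 40 days threshold. (i) is engaged (assessed value is $270,500, less than the $285,500 limit), but is set aside by (j): (j) operates against (i): a current Annual Approval is held. (k), which would lift (j), does not operate here — no current Schedule 5 Waiver is held. So (b) is unavailable.
Exception (c) fails — no current Category E Notice is held.
Exception (d) requires that the operator holds a current General Permit from the Dunmore Environment Agency; but no General Permit is held, so (d) is unavailable.
Exception (e) fails — discharge is not routed to a licensed treatment works.
None of the exceptions is available; § 65.6 applies in full.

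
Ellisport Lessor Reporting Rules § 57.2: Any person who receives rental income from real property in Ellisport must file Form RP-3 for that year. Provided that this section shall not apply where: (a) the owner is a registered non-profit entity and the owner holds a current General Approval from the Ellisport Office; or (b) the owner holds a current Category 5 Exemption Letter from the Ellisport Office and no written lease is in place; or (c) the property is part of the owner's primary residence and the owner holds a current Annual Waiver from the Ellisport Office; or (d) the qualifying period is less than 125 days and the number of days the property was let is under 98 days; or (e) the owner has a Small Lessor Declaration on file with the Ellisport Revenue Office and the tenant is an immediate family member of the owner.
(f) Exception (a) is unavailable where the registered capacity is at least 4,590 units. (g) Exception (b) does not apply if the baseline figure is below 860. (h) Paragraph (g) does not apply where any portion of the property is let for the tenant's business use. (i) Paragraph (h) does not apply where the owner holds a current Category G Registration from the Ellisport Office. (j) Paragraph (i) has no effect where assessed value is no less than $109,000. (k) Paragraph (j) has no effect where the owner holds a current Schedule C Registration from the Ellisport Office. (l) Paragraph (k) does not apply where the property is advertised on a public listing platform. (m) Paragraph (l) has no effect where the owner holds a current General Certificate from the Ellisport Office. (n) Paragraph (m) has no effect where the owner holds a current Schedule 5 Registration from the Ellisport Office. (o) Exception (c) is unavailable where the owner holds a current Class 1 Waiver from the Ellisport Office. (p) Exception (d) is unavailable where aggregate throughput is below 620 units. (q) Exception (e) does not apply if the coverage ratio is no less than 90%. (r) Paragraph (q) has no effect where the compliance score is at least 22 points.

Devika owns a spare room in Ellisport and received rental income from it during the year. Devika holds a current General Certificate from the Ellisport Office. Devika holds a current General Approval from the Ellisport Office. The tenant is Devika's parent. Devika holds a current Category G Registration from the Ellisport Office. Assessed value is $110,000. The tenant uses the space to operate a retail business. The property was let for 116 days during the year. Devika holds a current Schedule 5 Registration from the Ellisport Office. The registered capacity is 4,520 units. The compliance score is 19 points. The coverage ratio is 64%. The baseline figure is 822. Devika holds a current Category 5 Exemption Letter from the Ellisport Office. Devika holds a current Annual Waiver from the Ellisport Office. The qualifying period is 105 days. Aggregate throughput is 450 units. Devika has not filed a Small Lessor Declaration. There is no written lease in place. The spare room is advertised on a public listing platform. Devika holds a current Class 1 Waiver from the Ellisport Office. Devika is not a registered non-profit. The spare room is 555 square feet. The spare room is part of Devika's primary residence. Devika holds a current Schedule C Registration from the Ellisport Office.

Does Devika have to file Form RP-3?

Exception (a) does not apply: Devika is not a registered non-profit.
Exception (b): a current Category 5 Exemption Letter is held; there is no written lease — every condition holds. Considering the limiting provisions: (g) would limit (b) — the baseline figure is 822, below the 860 limit — but (h) sets (g) aside: (h) is triggered — the space is let for business use. (i) would limit (h) — a current Category G Registration is held — but (j) sets (i) aside: (j) is triggered — assessed value is $110,000, meeting the $109,000 threshold. (k) is triggered (a current Schedule C Registration is held), but is itself disapplied by (l): (l) operates against (k): the property is publicly advertised. (m) would limit (l) — a current General Certificate is held — but (n) sets (m) aside: (n) operates against (m): a current Schedule 5 Registration is held. So (b) applies.
Exception (c) is satisfied on its face — the spare room is part of the primary residence; a current Annual Waiver is held. But applying paragraph (o): (o) operates against (c): a current Class 1 Waiver is held. So (c) is unavailable.
Exception (d) does not apply: the number of days the property was let is 116 days, not under 98 days.
Exception (e) requires that the owner has a Small Lessor Declaration on file with the Ellisport Revenue Office; but no Small Lessor Declaration is on file, so (e) is unavailable.

No — exception (b) applies; Devika is not required to file Form RP-3.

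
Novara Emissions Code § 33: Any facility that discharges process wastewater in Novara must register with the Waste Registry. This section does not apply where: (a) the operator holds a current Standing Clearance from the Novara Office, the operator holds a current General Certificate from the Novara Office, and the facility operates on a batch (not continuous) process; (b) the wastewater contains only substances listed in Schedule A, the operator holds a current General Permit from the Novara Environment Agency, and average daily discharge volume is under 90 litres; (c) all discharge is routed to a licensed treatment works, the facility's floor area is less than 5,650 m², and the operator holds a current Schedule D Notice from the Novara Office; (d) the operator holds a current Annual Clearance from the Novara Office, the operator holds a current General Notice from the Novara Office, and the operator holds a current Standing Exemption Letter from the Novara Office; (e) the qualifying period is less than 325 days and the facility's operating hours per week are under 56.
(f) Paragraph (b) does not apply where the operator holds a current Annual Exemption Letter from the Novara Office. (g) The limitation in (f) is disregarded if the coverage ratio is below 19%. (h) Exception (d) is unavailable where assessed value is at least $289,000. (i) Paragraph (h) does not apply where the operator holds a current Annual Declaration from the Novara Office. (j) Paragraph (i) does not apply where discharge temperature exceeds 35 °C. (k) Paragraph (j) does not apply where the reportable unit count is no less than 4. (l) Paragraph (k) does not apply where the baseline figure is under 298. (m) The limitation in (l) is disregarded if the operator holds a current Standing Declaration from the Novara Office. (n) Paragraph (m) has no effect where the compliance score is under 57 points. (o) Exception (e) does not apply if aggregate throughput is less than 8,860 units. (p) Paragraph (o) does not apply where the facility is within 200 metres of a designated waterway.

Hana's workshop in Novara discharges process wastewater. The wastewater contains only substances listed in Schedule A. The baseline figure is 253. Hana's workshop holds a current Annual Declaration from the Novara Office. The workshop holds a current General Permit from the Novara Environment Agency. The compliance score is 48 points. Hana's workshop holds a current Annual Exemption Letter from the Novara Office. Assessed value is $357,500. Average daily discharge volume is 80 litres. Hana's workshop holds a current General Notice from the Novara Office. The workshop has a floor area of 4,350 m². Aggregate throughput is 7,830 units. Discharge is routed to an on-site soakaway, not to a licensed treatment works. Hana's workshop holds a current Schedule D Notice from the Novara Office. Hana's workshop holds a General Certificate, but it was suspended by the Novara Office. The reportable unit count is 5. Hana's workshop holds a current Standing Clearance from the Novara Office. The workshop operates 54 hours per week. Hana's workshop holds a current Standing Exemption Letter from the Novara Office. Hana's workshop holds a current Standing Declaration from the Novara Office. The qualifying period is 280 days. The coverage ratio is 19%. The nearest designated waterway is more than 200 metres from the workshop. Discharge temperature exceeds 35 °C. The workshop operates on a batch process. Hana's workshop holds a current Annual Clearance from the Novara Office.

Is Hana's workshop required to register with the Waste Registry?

Yes — Hana's workshop must register with the Waste Registry.

Exception (a) does not apply: the General Certificate is not current.
Exception (b): the wastewater is Schedule-A-only; a current General Permit is held; average daily discharge volume is 80 litres, under the 90 litres limit — every condition holds. But: (f) is engaged — a current Annual Exemption Letter is held. (g), which would lift (f), is inapplicable — the coverage ratio is 19%, not below 19%. (b) is therefore removed.
Exception (c) requires that all discharge is routed to a licensed treatment works; but discharge is not routed to a licensed treatment works, so (c) is unavailable.
Exception (d): a current Annual Clearance is held; a current General Notice is held; a current Standing Exemption Letter is held — every condition holds. Turning to paragraphs (h)–(n): (h) operates against (d): assessed value is $357,500, meeting the $289,000 threshold. (i) applies (a current Annual Declaration is held), but is displaced by (j): (j) applies — discharge temperature exceeds 35 °C. (k) operates (the reportable unit count is 5, meeting the 4 threshold), but yields to (l): (l) operates — the baseline figure is 253, under the 298 limit. (m) would limit (l) — a current Standing Declaration is held — but (n) sets (m) aside: (n) operates against (m): the compliance score is 48 points, under the 57 points limit. Exception (d) does not apply.
All of (e)'s requirements are met (the qualifying period is 280 days, less than the 325 days limit; the facility's operating hours per week are 54, under the 56 limit). But: (o) operates — aggregate throughput is 7,830 units, less than the 8,860 units limit. (p) is inapplicable (the workshop is more than 200 m from any designated waterway), so (o) stands. So (e) is unavailable.
Every exception is unavailable, so the rule governs.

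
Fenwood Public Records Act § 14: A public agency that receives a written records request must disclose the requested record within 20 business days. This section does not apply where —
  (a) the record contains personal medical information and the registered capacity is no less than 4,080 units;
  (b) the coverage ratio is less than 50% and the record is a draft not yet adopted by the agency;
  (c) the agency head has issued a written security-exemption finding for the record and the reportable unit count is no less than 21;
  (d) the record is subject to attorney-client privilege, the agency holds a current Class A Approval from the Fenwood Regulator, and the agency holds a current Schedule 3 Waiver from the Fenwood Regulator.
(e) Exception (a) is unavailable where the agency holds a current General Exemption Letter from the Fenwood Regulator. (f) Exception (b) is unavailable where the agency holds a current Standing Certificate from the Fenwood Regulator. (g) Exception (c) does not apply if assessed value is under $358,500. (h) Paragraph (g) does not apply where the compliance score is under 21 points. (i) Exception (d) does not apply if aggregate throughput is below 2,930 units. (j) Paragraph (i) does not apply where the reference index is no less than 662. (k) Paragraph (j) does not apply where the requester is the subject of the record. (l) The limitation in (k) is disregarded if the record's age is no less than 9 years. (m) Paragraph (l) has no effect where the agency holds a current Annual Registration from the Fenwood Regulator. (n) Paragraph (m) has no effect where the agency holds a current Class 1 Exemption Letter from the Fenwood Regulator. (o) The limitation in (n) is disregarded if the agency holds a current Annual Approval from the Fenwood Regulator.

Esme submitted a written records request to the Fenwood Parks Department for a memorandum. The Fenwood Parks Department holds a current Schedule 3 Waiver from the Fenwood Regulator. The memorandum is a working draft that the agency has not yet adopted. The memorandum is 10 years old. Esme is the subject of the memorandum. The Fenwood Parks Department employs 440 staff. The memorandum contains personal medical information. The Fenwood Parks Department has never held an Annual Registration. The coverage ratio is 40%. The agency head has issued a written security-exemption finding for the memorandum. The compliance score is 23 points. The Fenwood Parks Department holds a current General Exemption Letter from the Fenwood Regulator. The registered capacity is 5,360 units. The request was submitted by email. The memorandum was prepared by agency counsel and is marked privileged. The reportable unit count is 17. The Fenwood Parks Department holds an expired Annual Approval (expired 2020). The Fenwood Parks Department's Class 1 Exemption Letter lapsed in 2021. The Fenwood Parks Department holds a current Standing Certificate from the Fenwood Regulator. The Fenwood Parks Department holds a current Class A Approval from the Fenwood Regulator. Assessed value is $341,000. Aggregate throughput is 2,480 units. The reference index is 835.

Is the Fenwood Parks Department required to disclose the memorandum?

Exception (a)'s conditions are all satisfied: the memorandum contains personal medical information; the registered capacity is 5,360 units, meeting the 4,080 units threshold. But: (e) operates against (a): a current General Exemption Letter is held. So (a) is unavailable.
All of (b)'s requirements are met (the coverage ratio is 40%, less than the 50% limit; the memorandum is an unadopted draft). But: (f) operates — a current Standing Certificate is held. (b) is therefore removed.
Exception (c) fails — the reportable unit count is 17, short of 21.
Exception (d): the memorandum is privileged; a current Class A Approval is held; a current Schedule 3 Waiver is held — every condition holds. Under paragraphs (i)–(o): (i) is triggered (aggregate throughput is 2,480 units, below the 2,930 units limit), but is itself disapplied by (j): (j) operates against (i): the reference index is 835, meeting the 662 threshold. (k) would limit (j) — Esme is the subject of the memorandum — but (l) sets (k) aside: (l) operates against (k): the record's age is 10 years, meeting the 9 years threshold. (m) is inapplicable (the Annual Registration is not current), so (l) stands. (d) remains available.

No — exception (d) applies; the Fenwood Parks Department is not required to disclose the memorandum.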